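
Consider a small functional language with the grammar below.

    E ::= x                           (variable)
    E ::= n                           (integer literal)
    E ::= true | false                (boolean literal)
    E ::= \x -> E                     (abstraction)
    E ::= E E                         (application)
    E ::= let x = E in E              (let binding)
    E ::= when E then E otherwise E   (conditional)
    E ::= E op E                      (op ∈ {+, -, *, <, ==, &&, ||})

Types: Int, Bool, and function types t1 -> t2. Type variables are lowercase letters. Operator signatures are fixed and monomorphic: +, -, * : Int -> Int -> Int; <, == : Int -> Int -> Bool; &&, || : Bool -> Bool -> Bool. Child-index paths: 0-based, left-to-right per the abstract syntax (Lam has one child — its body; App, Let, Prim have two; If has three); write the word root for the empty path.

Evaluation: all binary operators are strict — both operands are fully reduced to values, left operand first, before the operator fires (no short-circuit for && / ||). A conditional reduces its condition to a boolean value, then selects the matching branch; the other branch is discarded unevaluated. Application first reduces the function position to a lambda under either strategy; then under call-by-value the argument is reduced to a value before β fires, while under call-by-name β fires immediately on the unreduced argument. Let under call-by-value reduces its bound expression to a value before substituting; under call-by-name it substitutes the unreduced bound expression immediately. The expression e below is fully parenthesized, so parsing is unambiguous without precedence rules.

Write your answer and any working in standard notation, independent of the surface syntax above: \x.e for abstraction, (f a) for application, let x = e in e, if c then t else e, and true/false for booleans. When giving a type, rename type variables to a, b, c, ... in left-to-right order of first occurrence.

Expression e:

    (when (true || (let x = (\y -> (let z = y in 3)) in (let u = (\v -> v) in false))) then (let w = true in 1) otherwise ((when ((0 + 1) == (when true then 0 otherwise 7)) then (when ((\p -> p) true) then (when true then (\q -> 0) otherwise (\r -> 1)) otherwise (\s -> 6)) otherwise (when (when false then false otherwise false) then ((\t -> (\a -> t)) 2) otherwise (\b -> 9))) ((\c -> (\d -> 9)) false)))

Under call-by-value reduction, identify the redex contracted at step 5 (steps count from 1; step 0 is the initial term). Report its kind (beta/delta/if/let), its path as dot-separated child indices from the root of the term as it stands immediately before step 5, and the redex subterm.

Working:
step 0: (if (true || (let x = (\y.(let z = y in 3)) in (let u = (\v.v) in false))) then (let w = true in 1) else ((if ((0 + 1) == (if true then 0 else 7)) then (if ((\p.p) true) then (if true then (\q.0) else (\r.1)) else (\s.6)) else (if (if false then false else false) then ((\t.(\a.t)) 2) else (\b.9))) ((\c.(\d.9)) false)))
step 1: [let@0.1] (if (true || (let u = (\v.v) in false)) then (let w = true in 1) else ((if ((0 + 1) == (if true then 0 else 7)) then (if ((\p.p) true) then (if true then (\q.0) else (\r.1)) else (\s.6)) else (if (if false then false else false) then ((\t.(\a.t)) 2) else (\b.9))) ((\c.(\d.9)) false)))
step 2: [let@0.1] (if (true || false) then (let w = true in 1) else ((if ((0 + 1) == (if true then 0 else 7)) then (if ((\p.p) true) then (if true then (\q.0) else (\r.1)) else (\s.6)) else (if (if false then false else false) then ((\t.(\a.t)) 2) else (\b.9))) ((\c.(\d.9)) false)))
step 3: [delta@0] (if true then (let w = true in 1) else ((if ((0 + 1) == (if true then 0 else 7)) then (if ((\p.p) true) then (if true then (\q.0) else (\r.1)) else (\s.6)) else (if (if false then false else false) then ((\t.(\a.t)) 2) else (\b.9))) ((\c.(\d.9)) false)))
step 4: [if@root] (let w = true in 1)
step 5: [let@root] 1

Answer: let at root : (let w = true in 1)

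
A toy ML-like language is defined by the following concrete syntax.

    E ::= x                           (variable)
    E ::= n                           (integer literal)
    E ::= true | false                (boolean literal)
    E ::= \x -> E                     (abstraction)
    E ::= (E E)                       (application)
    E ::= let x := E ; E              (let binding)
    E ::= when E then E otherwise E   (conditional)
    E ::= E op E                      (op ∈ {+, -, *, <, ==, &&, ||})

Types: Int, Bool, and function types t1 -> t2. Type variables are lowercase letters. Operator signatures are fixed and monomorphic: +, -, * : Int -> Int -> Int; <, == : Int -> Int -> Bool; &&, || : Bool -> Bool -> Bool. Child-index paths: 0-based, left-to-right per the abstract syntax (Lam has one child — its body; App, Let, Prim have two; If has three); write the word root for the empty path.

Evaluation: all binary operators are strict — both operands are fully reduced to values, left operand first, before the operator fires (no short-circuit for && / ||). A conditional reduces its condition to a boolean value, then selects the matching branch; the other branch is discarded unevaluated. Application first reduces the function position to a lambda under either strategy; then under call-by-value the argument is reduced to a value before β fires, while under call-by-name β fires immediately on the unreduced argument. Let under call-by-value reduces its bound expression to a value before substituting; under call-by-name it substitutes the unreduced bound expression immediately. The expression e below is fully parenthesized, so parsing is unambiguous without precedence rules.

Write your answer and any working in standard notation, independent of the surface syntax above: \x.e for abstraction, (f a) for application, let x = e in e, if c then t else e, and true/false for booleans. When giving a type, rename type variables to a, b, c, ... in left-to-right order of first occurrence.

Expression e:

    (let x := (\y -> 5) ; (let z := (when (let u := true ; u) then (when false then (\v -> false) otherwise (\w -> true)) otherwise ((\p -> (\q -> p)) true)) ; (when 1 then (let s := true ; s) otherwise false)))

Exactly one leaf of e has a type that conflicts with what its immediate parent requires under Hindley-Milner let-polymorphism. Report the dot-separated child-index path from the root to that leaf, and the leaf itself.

Derivation:
\y._ : a -> Int
let x : forall. a -> Int
let u : Bool
u : Bool
  unify Bool ~ Bool
  unify Bool ~ Bool
\v._ : b -> Bool
\w._ : c -> Bool
  unify b -> Bool ~ c -> Bool
  unify b ~ c
  unify Bool ~ Bool
p : d
\q._ : e -> d
\p._ : d -> e -> d
  unify d -> e -> d ~ Bool -> f
  unify d ~ Bool
  unify e -> Bool ~ f
_ _ : e -> Bool
  unify c -> Bool ~ e -> Bool
  unify c ~ e
  unify Bool ~ Bool
let z : forall. e -> Bool
  unify Int ~ Bool
  FAIL: mismatch Int ~ Bool

Answer: 1.1.0 : 1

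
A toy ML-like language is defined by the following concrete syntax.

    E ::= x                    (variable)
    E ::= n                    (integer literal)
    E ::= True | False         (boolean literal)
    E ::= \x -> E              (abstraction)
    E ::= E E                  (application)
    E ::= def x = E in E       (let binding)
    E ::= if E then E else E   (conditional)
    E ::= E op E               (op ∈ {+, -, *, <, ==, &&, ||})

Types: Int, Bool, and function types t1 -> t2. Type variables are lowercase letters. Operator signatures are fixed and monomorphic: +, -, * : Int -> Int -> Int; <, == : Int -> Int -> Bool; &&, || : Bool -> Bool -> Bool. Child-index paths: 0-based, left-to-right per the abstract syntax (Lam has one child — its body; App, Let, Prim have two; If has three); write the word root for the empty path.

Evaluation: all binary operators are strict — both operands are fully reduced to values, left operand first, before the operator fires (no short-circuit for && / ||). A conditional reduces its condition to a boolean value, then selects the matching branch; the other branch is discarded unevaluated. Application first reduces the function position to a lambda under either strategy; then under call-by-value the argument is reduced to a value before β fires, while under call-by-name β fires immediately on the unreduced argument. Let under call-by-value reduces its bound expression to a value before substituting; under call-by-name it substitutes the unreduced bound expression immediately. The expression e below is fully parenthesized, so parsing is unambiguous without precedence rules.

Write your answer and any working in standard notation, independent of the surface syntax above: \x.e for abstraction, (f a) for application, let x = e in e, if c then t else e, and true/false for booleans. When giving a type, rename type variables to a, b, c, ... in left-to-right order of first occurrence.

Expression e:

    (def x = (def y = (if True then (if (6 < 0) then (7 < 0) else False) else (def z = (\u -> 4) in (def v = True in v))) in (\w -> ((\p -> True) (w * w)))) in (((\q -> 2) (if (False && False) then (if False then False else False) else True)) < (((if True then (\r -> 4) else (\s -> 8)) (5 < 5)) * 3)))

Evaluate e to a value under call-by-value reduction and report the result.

Answer: true

Trace:
step 0: (let x = (let y = (if true then (if (6 < 0) then (7 < 0) else false) else (let z = (\u.4) in (let v = true in v))) in (\w.((\p.true) (w * w)))) in (((\q.2) (if (false && false) then (if false then false else false) else true)) < (((if true then (\r.4) else (\s.8)) (5 < 5)) * 3)))
step 1: [if@0.0] (let x = (let y = (if (6 < 0) then (7 < 0) else false) in (\w.((\p.true) (w * w)))) in (((\q.2) (if (false && false) then (if false then false else false) else true)) < (((if true then (\r.4) else (\s.8)) (5 < 5)) * 3)))
step 2: [delta@0.0.0] (let x = (let y = (if false then (7 < 0) else false) in (\w.((\p.true) (w * w)))) in (((\q.2) (if (false && false) then (if false then false else false) else true)) < (((if true then (\r.4) else (\s.8)) (5 < 5)) * 3)))
step 3: [if@0.0] (let x = (let y = false in (\w.((\p.true) (w * w)))) in (((\q.2) (if (false && false) then (if false then false else false) else true)) < (((if true then (\r.4) else (\s.8)) (5 < 5)) * 3)))
step 4: [let@0] (let x = (\w.((\p.true) (w * w))) in (((\q.2) (if (false && false) then (if false then false else false) else true)) < (((if true then (\r.4) else (\s.8)) (5 < 5)) * 3)))
step 5: [let@root] (((\q.2) (if (false && false) then (if false then false else false) else true)) < (((if true then (\r.4) else (\s.8)) (5 < 5)) * 3))
step 6: [delta@0.1.0] (((\q.2) (if false then (if false then false else false) else true)) < (((if true then (\r.4) else (\s.8)) (5 < 5)) * 3))
step 7: [if@0.1] (((\q.2) true) < (((if true then (\r.4) else (\s.8)) (5 < 5)) * 3))
step 8: [beta@0] (2 < (((if true then (\r.4) else (\s.8)) (5 < 5)) * 3))
step 9: [if@1.0.0] (2 < (((\r.4) (5 < 5)) * 3))
step 10: [delta@1.0.1] (2 < (((\r.4) false) * 3))
step 11: [beta@1.0] (2 < (4 * 3))
step 12: [delta@1] (2 < 12)
step 13: [delta@root] true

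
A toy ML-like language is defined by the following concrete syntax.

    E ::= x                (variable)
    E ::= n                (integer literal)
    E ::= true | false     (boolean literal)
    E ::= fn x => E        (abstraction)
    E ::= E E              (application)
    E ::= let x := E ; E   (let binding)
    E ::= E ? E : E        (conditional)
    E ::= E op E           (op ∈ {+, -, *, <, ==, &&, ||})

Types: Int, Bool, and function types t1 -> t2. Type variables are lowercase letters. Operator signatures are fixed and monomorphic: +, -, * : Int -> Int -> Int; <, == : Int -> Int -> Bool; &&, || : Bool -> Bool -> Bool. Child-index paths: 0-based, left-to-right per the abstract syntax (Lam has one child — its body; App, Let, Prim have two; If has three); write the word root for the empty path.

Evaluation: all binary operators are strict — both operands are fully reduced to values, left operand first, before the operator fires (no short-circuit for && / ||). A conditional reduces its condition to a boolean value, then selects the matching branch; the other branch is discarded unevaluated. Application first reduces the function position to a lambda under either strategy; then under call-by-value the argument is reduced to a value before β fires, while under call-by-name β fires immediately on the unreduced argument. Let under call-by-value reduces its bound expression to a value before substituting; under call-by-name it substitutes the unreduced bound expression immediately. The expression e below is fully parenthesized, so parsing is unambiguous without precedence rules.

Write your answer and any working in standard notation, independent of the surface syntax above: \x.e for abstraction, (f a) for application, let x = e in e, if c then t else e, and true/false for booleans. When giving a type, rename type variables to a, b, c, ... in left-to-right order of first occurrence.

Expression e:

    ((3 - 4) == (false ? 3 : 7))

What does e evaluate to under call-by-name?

Trace:
step 0: ((3 - 4) == (if false then 3 else 7))
step 1: [delta@0] (-1 == (if false then 3 else 7))
step 2: [if@1] (-1 == 7)
step 3: [delta@root] false

Answer: false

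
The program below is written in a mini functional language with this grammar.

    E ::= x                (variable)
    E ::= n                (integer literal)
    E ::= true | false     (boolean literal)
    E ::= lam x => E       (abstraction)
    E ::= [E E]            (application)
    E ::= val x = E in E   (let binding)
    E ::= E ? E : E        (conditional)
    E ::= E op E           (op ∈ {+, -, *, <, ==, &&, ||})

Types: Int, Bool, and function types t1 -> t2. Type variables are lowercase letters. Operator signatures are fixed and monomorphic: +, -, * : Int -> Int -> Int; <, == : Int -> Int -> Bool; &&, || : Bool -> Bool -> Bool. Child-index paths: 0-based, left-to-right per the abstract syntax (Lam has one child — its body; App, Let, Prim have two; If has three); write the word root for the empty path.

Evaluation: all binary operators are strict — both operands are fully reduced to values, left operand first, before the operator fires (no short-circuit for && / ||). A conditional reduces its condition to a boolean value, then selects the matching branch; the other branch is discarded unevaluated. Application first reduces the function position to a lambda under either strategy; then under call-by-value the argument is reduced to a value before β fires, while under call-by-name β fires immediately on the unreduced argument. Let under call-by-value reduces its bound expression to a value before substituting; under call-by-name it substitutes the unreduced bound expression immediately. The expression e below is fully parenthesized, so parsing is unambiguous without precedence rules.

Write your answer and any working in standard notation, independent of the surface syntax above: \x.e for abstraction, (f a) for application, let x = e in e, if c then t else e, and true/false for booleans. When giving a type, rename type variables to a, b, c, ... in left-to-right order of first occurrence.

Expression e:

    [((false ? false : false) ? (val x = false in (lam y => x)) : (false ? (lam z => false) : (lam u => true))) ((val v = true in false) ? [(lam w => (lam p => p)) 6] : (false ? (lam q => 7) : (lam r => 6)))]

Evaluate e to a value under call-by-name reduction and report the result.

Answer: true

Working:
step 0: ((if (if false then false else false) then (let x = false in (\y.x)) else (if false then (\z.false) else (\u.true))) (if (let v = true in false) then ((\w.(\p.p)) 6) else (if false then (\q.7) else (\r.6))))
step 1: [if@0.0] ((if false then (let x = false in (\y.x)) else (if false then (\z.false) else (\u.true))) (if (let v = true in false) then ((\w.(\p.p)) 6) else (if false then (\q.7) else (\r.6))))
step 2: [if@0] ((if false then (\z.false) else (\u.true)) (if (let v = true in false) then ((\w.(\p.p)) 6) else (if false then (\q.7) else (\r.6))))
step 3: [if@0] ((\u.true) (if (let v = true in false) then ((\w.(\p.p)) 6) else (if false then (\q.7) else (\r.6))))
step 4: [beta@root] true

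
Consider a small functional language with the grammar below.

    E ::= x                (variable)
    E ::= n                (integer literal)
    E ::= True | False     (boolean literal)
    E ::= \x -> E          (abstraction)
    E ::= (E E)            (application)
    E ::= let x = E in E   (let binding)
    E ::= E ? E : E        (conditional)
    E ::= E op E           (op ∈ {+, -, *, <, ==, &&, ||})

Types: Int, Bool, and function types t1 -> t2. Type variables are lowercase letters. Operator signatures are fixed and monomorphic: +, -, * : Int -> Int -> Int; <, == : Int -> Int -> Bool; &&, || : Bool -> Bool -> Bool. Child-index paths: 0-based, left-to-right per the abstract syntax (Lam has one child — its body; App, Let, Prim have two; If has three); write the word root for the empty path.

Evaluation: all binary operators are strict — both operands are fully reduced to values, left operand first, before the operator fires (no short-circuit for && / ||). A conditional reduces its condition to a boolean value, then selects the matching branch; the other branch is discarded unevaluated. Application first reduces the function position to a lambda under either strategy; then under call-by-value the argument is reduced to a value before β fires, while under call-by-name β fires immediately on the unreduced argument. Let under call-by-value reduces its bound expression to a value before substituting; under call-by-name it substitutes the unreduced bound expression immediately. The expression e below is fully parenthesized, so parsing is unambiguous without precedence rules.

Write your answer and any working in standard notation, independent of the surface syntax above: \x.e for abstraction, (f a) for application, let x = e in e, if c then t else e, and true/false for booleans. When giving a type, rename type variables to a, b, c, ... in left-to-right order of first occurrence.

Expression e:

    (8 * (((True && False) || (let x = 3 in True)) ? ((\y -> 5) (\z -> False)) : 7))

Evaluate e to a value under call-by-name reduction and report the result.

Working:
step 0: (8 * (if ((true && false) || (let x = 3 in true)) then ((\y.5) (\z.false)) else 7))
step 1: [delta@1.0.0] (8 * (if (false || (let x = 3 in true)) then ((\y.5) (\z.false)) else 7))
step 2: [let@1.0.1] (8 * (if (false || true) then ((\y.5) (\z.false)) else 7))
step 3: [delta@1.0] (8 * (if true then ((\y.5) (\z.false)) else 7))
step 4: [if@1] (8 * ((\y.5) (\z.false)))
step 5: [beta@1] (8 * 5)
step 6: [delta@root] 40

Answer: 40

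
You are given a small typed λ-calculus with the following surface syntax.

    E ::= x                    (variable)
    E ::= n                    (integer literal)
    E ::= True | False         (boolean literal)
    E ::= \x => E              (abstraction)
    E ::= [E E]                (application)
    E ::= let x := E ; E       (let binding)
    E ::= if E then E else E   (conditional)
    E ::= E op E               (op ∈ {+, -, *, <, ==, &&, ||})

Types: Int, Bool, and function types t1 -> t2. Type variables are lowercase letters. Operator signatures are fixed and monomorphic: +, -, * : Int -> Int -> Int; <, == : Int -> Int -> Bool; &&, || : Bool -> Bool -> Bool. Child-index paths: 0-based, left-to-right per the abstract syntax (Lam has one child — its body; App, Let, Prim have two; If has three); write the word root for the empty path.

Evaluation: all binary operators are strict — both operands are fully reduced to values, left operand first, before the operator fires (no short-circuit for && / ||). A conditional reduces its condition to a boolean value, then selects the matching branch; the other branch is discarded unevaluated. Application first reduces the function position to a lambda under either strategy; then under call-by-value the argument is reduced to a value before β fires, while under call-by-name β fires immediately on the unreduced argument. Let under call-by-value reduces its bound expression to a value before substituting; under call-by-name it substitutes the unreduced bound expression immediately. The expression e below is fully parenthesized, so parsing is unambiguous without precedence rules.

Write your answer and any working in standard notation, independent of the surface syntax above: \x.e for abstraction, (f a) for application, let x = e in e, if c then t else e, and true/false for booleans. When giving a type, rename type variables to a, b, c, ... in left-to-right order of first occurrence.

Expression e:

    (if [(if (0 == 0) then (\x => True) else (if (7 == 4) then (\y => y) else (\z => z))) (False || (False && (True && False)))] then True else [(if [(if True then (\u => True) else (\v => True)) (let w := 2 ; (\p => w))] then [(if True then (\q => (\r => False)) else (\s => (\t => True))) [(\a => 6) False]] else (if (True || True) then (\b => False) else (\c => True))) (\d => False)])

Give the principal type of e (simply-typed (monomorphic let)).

Answer: Bool

Derivation:
  unify Int ~ Int
  unify Int ~ Int
  unify Bool ~ Bool
\x._ : a -> Bool
  unify Int ~ Int
  unify Int ~ Int
  unify Bool ~ Bool
y : b
\y._ : b -> b
z : c
\z._ : c -> c
  unify b -> b ~ c -> c
  unify b ~ c
  unify c ~ c
  unify a -> Bool ~ c -> c
  unify a ~ c
  unify Bool ~ c
  unify Bool ~ Bool
  unify Bool ~ Bool
  unify Bool ~ Bool
  unify Bool ~ Bool
  unify Bool ~ Bool
  unify Bool ~ Bool
  unify Bool -> Bool ~ Bool -> d
  unify Bool ~ Bool
  unify Bool ~ d
_ _ : Bool
  unify Bool ~ Bool
  unify Bool ~ Bool
\u._ : e -> Bool
\v._ : f -> Bool
  unify e -> Bool ~ f -> Bool
  unify e ~ f
  unify Bool ~ Bool
let w : Int
w : Int
\p._ : g -> Int
  unify f -> Bool ~ (g -> Int) -> h
  unify f ~ g -> Int
  unify Bool ~ h
_ _ : Bool
  unify Bool ~ Bool
  unify Bool ~ Bool
\r._ : j -> Bool
\q._ : i -> j -> Bool
\t._ : l -> Bool
\s._ : k -> l -> Bool
  unify i -> j -> Bool ~ k -> l -> Bool
  unify i ~ k
  unify j -> Bool ~ l -> Bool
  unify j ~ l
  unify Bool ~ Bool
\a._ : m -> Int
  unify m -> Int ~ Bool -> n
  unify m ~ Bool
  unify Int ~ n
_ _ : Int
  unify k -> l -> Bool ~ Int -> o
  unify k ~ Int
  unify l -> Bool ~ o
_ _ : l -> Bool
  unify Bool ~ Bool
  unify Bool ~ Bool
  unify Bool ~ Bool
\b._ : p -> Bool
\c._ : q -> Bool
  unify p -> Bool ~ q -> Bool
  unify p ~ q
  unify Bool ~ Bool
  unify l -> Bool ~ q -> Bool
  unify l ~ q
  unify Bool ~ Bool
\d._ : r -> Bool
  unify q -> Bool ~ (r -> Bool) -> s
  unify q ~ r -> Bool
  unify Bool ~ s
_ _ : Bool
  unify Bool ~ Bool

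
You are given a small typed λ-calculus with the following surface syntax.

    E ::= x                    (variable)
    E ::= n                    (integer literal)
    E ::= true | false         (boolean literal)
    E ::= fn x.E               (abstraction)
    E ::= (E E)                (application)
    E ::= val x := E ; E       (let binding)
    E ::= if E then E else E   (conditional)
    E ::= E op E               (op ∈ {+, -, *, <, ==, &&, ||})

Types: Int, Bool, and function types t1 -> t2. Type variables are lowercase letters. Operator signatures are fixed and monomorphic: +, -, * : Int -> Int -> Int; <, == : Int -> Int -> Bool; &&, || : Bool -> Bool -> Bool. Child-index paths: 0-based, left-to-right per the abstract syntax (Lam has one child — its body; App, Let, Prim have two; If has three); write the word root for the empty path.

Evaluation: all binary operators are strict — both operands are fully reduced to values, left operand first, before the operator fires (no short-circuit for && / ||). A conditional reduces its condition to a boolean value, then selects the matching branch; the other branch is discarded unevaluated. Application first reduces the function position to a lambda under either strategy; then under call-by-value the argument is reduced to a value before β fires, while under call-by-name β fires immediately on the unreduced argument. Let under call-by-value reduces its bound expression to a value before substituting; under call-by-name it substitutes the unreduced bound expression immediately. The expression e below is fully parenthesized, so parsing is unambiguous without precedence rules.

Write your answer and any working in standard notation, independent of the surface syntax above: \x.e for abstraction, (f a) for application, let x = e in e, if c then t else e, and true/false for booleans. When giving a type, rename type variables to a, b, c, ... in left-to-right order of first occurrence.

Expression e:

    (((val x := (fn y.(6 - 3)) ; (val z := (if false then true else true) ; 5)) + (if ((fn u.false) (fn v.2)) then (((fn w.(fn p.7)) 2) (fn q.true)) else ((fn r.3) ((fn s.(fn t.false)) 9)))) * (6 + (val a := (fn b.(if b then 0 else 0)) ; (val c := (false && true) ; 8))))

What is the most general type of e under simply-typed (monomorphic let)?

Trace:
  unify Int ~ Int
  unify Int ~ Int
\y._ : a -> Int
let x : a -> Int
  unify Bool ~ Bool
  unify Bool ~ Bool
let z : Bool
  unify Int ~ Int
\u._ : b -> Bool
\v._ : c -> Int
  unify b -> Bool ~ (c -> Int) -> d
  unify b ~ c -> Int
  unify Bool ~ d
_ _ : Bool
  unify Bool ~ Bool
\p._ : f -> Int
\w._ : e -> f -> Int
  unify e -> f -> Int ~ Int -> g
  unify e ~ Int
  unify f -> Int ~ g
_ _ : f -> Int
\q._ : h -> Bool
  unify f -> Int ~ (h -> Bool) -> i
  unify f ~ h -> Bool
  unify Int ~ i
_ _ : Int
\r._ : j -> Int
\t._ : l -> Bool
\s._ : k -> l -> Bool
  unify k -> l -> Bool ~ Int -> m
  unify k ~ Int
  unify l -> Bool ~ m
_ _ : l -> Bool
  unify j -> Int ~ (l -> Bool) -> n
  unify j ~ l -> Bool
  unify Int ~ n
_ _ : Int
  unify Int ~ Int
  unify Int ~ Int
  unify Int ~ Int
  unify Int ~ Int
b : o
  unify o ~ Bool
  unify Int ~ Int
\b._ : Bool -> Int
let a : Bool -> Int
  unify Bool ~ Bool
  unify Bool ~ Bool
let c : Bool
  unify Int ~ Int
  unify Int ~ Int

Answer: Int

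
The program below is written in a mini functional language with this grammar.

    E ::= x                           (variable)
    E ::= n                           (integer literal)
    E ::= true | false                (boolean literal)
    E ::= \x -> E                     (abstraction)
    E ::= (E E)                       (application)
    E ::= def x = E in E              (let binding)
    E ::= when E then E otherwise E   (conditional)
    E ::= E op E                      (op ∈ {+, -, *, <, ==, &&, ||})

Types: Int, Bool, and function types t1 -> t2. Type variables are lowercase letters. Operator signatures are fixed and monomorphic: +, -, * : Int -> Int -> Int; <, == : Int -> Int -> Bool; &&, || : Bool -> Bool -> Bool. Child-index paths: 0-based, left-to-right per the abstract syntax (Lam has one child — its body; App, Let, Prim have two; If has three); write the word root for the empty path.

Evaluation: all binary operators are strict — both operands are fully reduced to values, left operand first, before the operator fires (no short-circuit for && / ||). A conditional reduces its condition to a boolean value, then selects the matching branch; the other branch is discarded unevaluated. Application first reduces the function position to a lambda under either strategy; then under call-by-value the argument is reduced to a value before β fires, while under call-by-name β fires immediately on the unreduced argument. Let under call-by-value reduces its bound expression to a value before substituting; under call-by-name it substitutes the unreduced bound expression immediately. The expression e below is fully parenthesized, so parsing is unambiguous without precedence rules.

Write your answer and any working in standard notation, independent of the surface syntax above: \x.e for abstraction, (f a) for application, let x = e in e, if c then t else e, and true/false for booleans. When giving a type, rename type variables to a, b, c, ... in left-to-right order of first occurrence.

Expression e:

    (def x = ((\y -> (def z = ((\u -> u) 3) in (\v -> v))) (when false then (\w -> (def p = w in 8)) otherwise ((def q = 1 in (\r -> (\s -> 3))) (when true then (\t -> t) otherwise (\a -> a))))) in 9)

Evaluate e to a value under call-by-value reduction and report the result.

Answer: 9

Trace:
step 0: (let x = ((\y.(let z = ((\u.u) 3) in (\v.v))) (if false then (\w.(let p = w in 8)) else ((let q = 1 in (\r.(\s.3))) (if true then (\t.t) else (\a.a))))) in 9)
step 1: [if@0.1] (let x = ((\y.(let z = ((\u.u) 3) in (\v.v))) ((let q = 1 in (\r.(\s.3))) (if true then (\t.t) else (\a.a)))) in 9)
step 2: [let@0.1.0] (let x = ((\y.(let z = ((\u.u) 3) in (\v.v))) ((\r.(\s.3)) (if true then (\t.t) else (\a.a)))) in 9)
step 3: [if@0.1.1] (let x = ((\y.(let z = ((\u.u) 3) in (\v.v))) ((\r.(\s.3)) (\t.t))) in 9)
step 4: [beta@0.1] (let x = ((\y.(let z = ((\u.u) 3) in (\v.v))) (\s.3)) in 9)
step 5: [beta@0] (let x = (let z = ((\u.u) 3) in (\v.v)) in 9)
step 6: [beta@0.0] (let x = (let z = 3 in (\v.v)) in 9)
step 7: [let@0] (let x = (\v.v) in 9)
step 8: [let@root] 9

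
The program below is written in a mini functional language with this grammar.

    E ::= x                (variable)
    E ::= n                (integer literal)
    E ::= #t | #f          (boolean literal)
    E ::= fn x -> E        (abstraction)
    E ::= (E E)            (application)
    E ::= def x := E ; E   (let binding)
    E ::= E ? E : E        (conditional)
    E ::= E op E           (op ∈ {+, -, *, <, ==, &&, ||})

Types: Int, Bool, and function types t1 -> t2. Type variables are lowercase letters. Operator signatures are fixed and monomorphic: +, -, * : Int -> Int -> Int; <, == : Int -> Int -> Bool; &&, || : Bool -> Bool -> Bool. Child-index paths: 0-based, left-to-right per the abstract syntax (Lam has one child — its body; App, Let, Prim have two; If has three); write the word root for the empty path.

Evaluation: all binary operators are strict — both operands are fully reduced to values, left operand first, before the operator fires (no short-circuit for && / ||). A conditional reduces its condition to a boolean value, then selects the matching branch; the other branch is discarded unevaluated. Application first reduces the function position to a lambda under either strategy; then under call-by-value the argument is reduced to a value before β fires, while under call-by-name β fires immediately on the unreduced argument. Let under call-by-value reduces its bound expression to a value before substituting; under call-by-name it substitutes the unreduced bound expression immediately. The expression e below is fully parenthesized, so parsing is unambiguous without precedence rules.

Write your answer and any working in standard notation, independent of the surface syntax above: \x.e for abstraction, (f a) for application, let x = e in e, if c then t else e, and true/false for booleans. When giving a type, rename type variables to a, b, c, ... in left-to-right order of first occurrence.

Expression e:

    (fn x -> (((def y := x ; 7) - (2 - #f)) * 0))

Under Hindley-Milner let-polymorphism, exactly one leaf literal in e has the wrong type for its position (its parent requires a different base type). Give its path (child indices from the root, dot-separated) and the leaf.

Working:
x : a
let y : a
  unify Int ~ Int
  unify Int ~ Int
  unify Bool ~ Int
  FAIL: mismatch Bool ~ Int

Answer: 0.0.1.1 : false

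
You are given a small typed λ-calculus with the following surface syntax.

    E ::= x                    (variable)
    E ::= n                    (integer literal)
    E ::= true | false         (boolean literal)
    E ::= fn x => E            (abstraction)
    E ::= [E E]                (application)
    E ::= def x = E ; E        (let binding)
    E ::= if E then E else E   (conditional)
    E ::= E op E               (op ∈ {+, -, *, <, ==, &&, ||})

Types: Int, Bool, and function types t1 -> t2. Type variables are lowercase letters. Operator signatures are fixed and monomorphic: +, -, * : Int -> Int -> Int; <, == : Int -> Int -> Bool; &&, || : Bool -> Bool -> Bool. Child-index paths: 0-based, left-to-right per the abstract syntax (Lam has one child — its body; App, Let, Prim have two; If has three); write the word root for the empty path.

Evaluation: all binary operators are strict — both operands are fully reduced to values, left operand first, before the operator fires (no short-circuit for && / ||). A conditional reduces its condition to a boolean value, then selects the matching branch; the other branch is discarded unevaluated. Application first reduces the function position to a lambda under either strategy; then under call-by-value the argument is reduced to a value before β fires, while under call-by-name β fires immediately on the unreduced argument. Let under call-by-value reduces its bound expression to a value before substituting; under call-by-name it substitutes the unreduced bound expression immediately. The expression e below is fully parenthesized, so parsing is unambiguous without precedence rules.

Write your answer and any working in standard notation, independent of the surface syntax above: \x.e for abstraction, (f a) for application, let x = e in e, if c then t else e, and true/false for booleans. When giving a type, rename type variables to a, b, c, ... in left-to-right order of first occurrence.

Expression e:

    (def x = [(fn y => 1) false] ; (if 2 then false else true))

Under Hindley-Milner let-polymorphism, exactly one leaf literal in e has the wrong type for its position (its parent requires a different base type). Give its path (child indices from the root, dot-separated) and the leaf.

Working:
\y._ : a -> Int
  unify a -> Int ~ Bool -> b
  unify a ~ Bool
  unify Int ~ b
_ _ : Int
let x : Int
  unify Int ~ Bool
  FAIL: mismatch Int ~ Bool

Answer: 1.0 : 2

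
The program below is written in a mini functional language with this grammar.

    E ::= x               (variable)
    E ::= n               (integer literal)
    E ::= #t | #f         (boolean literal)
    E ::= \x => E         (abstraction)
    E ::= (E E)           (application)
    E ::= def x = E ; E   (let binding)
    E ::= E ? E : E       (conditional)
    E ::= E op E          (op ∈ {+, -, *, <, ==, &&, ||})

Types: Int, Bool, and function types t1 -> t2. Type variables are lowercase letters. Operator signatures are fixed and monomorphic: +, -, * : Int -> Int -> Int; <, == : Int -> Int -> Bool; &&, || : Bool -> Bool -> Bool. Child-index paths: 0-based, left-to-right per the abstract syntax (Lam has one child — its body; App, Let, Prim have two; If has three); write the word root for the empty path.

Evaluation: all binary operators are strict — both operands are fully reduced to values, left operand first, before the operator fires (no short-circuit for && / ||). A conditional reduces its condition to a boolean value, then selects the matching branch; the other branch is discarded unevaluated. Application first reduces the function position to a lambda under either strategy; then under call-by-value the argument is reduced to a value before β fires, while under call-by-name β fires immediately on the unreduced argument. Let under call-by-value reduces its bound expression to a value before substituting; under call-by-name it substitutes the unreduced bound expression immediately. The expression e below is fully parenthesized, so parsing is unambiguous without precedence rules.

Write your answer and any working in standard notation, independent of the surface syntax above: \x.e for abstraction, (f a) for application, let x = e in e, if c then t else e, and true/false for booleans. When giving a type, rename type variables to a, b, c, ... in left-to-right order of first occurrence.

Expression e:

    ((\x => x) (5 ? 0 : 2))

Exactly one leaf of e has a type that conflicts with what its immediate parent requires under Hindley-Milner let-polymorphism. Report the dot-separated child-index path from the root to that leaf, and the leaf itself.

Trace:
x : a
\x._ : a -> a
  unify Int ~ Bool
  FAIL: mismatch Int ~ Bool

Answer: 1.0 : 5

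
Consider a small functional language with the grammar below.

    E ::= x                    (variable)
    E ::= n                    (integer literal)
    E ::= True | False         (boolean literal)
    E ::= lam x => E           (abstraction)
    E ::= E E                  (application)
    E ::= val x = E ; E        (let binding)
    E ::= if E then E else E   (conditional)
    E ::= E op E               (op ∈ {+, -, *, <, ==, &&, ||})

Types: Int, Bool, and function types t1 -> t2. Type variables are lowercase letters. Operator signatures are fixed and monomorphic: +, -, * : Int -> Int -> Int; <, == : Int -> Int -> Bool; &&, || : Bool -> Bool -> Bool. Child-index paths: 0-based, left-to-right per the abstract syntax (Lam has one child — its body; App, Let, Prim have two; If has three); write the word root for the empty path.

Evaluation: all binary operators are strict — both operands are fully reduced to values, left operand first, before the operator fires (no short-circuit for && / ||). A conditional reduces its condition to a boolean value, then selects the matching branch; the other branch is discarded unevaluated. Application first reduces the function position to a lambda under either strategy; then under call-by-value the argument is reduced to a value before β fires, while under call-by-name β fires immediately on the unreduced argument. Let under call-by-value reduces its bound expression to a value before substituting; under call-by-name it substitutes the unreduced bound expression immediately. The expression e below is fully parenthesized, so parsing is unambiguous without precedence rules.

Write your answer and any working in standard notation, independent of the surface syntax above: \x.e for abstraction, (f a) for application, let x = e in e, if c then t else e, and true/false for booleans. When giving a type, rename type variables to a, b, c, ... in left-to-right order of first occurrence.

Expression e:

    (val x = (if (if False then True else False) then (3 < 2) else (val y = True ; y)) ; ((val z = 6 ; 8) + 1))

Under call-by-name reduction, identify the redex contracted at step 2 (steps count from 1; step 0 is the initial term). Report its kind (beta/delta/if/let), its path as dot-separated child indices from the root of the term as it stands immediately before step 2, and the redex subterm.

Answer: let at 0 : (let z = 6 in 8)

Derivation:
step 0: (let x = (if (if false then true else false) then (3 < 2) else (let y = true in y)) in ((let z = 6 in 8) + 1))
step 1: [let@root] ((let z = 6 in 8) + 1)
step 2: [let@0] (8 + 1)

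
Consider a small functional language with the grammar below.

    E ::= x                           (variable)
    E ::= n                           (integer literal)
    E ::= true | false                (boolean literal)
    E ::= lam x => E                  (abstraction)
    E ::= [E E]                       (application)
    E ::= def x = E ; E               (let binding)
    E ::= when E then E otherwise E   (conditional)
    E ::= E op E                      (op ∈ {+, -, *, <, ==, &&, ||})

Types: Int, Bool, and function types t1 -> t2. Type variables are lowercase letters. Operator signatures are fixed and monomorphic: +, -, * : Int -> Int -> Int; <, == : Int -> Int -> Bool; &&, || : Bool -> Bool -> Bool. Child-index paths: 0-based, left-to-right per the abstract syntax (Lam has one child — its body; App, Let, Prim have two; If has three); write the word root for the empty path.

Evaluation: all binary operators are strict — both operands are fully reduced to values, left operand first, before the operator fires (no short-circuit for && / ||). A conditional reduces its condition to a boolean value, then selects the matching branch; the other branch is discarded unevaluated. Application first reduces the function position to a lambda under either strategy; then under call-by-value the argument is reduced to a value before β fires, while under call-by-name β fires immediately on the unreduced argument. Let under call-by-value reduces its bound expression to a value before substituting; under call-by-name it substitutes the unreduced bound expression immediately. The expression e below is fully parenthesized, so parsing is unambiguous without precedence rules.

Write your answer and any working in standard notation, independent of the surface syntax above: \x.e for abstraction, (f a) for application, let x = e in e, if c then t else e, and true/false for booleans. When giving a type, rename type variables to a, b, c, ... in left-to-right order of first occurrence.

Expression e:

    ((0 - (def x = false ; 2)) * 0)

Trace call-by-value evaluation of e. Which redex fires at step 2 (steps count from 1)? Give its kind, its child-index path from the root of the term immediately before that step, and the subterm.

Answer: delta at 0 : (0 - 2)

Trace:
step 0: ((0 - (let x = false in 2)) * 0)
step 1: [let@0.1] ((0 - 2) * 0)
step 2: [delta@0] (-2 * 0)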